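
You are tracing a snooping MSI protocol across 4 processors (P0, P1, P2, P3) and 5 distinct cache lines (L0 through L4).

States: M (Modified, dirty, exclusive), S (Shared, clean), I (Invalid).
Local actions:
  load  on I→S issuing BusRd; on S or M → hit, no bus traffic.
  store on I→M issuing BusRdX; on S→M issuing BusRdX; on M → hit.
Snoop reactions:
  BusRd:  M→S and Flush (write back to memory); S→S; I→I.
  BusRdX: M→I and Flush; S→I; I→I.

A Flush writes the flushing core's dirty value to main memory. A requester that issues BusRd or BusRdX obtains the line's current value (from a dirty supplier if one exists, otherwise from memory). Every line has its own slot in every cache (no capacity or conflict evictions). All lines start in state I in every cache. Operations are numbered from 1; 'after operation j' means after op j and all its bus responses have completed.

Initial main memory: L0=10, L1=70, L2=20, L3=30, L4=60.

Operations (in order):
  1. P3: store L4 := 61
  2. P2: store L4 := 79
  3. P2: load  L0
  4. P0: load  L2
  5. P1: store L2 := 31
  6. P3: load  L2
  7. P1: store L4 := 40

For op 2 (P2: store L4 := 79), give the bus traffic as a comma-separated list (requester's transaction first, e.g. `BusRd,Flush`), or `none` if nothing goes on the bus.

step 1: P3: store L4 := 61  ⟶  IIIM  (L4)  txn=BusRdX  M[L4]=60
step 2: P2: store L4 := 79  ⟶  IIMI  (L4)  txn=BusRdX+Flush  M[L4]=61
step 3: P2: load  L0  ⟶  IISI  (L0)  txn=BusRd  M[L0]=10
step 4: P0: load  L2  ⟶  SIII  (L2)  txn=BusRd  M[L2]=20
step 5: P1: store L2 := 31  ⟶  IMII  (L2)  txn=BusRdX  M[L2]=20
step 6: P3: load  L2  ⟶  ISIS  (L2)  txn=BusRd+Flush  M[L2]=31
step 7: P1: store L4 := 40  ⟶  IMII  (L4)  txn=BusRdX+Flush  M[L4]=79

bus = BusRdX,Flush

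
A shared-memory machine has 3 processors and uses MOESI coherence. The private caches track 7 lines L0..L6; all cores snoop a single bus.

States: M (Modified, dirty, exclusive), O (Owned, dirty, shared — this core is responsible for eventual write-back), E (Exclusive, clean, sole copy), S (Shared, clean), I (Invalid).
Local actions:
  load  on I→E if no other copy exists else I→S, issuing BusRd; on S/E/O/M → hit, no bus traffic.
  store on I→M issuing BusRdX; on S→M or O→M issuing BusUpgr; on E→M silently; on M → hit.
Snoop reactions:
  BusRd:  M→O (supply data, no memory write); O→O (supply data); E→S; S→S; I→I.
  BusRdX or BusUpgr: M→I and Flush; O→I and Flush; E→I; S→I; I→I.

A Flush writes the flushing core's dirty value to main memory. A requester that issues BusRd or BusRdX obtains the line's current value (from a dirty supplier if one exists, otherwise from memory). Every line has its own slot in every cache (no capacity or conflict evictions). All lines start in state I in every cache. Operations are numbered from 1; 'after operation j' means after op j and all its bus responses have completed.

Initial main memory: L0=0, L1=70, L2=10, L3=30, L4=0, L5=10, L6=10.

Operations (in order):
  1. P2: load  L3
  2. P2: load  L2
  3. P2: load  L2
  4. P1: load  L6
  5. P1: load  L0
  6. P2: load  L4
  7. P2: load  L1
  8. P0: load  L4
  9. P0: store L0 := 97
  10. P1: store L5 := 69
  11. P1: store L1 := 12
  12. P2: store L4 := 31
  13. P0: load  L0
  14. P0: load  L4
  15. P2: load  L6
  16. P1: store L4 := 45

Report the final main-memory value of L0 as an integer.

step 1: P2: load  L3  ⟶  IIE  (L3)  txn=BusRd  M[L3]=30
step 2: P2: load  L2  ⟶  IIE  (L2)  txn=BusRd  M[L2]=10
step 3: P2: load  L2  ⟶  IIE  (L2)  txn=∅  M[L2]=10
step 4: P1: load  L6  ⟶  IEI  (L6)  txn=BusRd  M[L6]=10
step 5: P1: load  L0  ⟶  IEI  (L0)  txn=BusRd  M[L0]=0
step 6: P2: load  L4  ⟶  IIE  (L4)  txn=BusRd  M[L4]=0
step 7: P2: load  L1  ⟶  IIE  (L1)  txn=BusRd  M[L1]=70
step 8: P0: load  L4  ⟶  SIS  (L4)  txn=BusRd  M[L4]=0
step 9: P0: store L0 := 97  ⟶  MII  (L0)  txn=BusRdX  M[L0]=0
step 10: P1: store L5 := 69  ⟶  IMI  (L5)  txn=BusRdX  M[L5]=10
step 11: P1: store L1 := 12  ⟶  IMI  (L1)  txn=BusRdX  M[L1]=70
step 12: P2: store L4 := 31  ⟶  IIM  (L4)  txn=BusUpgr  M[L4]=0
step 13: P0: load  L0  ⟶  MII  (L0)  txn=∅  M[L0]=0
step 14: P0: load  L4  ⟶  SIO  (L4)  txn=BusRd  M[L4]=0
step 15: P2: load  L6  ⟶  ISS  (L6)  txn=BusRd  M[L6]=10
step 16: P1: store L4 := 45  ⟶  IMI  (L4)  txn=BusRdX+Flush  M[L4]=31

memory[L0] = 0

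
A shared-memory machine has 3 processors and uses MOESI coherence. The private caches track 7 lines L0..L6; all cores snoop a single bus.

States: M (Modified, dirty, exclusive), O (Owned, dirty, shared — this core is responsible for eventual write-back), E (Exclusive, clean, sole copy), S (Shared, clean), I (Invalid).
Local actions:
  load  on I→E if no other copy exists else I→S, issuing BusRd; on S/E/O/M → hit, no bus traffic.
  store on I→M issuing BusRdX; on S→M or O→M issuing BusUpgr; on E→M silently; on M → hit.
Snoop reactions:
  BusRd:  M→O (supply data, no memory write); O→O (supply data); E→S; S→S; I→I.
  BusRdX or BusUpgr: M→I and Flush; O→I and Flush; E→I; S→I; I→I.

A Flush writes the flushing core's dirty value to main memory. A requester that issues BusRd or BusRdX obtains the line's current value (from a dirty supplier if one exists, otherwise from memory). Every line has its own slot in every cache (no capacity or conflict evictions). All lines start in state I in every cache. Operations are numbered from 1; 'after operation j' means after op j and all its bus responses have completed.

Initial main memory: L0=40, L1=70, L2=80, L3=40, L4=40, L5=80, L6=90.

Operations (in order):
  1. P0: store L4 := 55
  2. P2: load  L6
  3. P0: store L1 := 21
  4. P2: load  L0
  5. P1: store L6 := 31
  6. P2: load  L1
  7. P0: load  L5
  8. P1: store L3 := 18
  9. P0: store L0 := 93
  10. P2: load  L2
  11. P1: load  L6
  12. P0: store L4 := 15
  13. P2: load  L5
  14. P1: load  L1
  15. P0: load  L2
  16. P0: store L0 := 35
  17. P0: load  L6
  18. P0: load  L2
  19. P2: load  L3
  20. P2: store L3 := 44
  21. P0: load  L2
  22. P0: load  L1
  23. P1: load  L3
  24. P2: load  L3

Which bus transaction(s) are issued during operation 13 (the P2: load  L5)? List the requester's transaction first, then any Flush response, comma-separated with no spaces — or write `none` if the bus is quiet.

bus = BusRd

  op1 P0: store L4 := 55 → M/I/I on L4; bus BusRdX; mem=40
  op2 P2: load  L6 → I/I/E on L6; bus BusRd; mem=90
  op3 P0: store L1 := 21 → M/I/I on L1; bus BusRdX; mem=70
  op4 P2: load  L0 → I/I/E on L0; bus BusRd; mem=40
  op5 P1: store L6 := 31 → I/M/I on L6; bus BusRdX; mem=90
  op6 P2: load  L1 → O/I/S on L1; bus BusRd; mem=70
  op7 P0: load  L5 → E/I/I on L5; bus BusRd; mem=80
  op8 P1: store L3 := 18 → I/M/I on L3; bus BusRdX; mem=40
  op9 P0: store L0 := 93 → M/I/I on L0; bus BusRdX; mem=40
  op10 P2: load  L2 → I/I/E on L2; bus BusRd; mem=80
  op11 P1: load  L6 → I/M/I on L6; bus (none); mem=90
  op12 P0: store L4 := 15 → M/I/I on L4; bus (none); mem=40
  op13 P2: load  L5 → S/I/S on L5; bus BusRd; mem=80
  op14 P1: load  L1 → O/S/S on L1; bus BusRd; mem=70
  op15 P0: load  L2 → S/I/S on L2; bus BusRd; mem=80
  op16 P0: store L0 := 35 → M/I/I on L0; bus (none); mem=40
  op17 P0: load  L6 → S/O/I on L6; bus BusRd; mem=90
  op18 P0: load  L2 → S/I/S on L2; bus (none); mem=80
  op19 P2: load  L3 → I/O/S on L3; bus BusRd; mem=40
  op20 P2: store L3 := 44 → I/I/M on L3; bus BusUpgr Flush; mem=18
  op21 P0: load  L2 → S/I/S on L2; bus (none); mem=80
  op22 P0: load  L1 → O/S/S on L1; bus (none); mem=70
  op23 P1: load  L3 → I/S/O on L3; bus BusRd; mem=18
  op24 P2: load  L3 → I/S/O on L3; bus (none); mem=18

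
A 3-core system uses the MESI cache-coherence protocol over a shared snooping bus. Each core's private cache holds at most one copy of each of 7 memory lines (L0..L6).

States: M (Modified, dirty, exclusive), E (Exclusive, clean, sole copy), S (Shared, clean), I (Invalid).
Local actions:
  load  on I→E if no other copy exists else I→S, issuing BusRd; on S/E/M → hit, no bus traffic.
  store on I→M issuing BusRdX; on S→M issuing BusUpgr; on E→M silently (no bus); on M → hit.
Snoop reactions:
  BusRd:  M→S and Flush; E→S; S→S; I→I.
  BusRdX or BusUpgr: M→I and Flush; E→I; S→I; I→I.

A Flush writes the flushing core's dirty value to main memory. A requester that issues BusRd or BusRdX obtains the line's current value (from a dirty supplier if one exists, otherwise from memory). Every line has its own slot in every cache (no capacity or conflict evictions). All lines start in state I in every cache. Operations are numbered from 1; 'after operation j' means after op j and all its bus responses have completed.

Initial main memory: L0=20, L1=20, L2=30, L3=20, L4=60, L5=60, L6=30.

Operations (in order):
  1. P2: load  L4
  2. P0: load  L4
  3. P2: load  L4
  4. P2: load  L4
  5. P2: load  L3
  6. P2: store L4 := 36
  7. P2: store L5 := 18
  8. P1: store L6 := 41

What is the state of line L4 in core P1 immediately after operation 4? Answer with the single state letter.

state = I

[1] P2: load  L4 | P0:I, P1:I, P2:E(60) | bus: BusRd
[2] P0: load  L4 | P0:S(60), P1:I, P2:S(60) | bus: BusRd
[3] P2: load  L4 | P0:S(60), P1:I, P2:S(60) | bus: none
[4] P2: load  L4 | P0:S(60), P1:I, P2:S(60) | bus: none
[5] P2: load  L3 | P0:I, P1:I, P2:E(20) | bus: BusRd
[6] P2: store L4 := 36 | P0:I, P1:I, P2:M(36) | bus: BusUpgr
[7] P2: store L5 := 18 | P0:I, P1:I, P2:M(18) | bus: BusRdX
[8] P1: store L6 := 41 | P0:I, P1:M(41), P2:I | bus: BusRdX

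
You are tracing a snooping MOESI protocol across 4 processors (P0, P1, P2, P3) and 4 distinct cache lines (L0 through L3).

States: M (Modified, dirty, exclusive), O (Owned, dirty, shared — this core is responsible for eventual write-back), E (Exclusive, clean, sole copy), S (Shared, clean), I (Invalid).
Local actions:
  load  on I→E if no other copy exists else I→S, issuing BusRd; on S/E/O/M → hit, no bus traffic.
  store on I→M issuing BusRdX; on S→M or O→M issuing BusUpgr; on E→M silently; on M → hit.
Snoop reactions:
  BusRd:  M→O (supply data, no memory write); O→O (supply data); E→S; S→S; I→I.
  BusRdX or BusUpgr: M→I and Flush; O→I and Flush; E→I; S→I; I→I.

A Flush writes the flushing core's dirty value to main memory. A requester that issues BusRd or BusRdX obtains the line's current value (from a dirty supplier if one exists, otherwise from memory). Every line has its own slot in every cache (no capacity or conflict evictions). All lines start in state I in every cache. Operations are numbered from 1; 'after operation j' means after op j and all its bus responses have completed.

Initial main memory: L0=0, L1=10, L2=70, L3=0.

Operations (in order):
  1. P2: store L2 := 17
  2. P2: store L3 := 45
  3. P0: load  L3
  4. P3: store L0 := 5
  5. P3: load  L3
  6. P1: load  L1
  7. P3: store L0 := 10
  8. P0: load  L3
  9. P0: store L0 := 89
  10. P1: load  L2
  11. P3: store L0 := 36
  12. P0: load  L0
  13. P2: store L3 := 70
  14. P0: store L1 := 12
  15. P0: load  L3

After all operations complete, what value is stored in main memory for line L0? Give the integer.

  op1 P2: store L2 := 17 → I/I/M/I on L2; bus BusRdX; mem=70
  op2 P2: store L3 := 45 → I/I/M/I on L3; bus BusRdX; mem=0
  op3 P0: load  L3 → S/I/O/I on L3; bus BusRd; mem=0
  op4 P3: store L0 := 5 → I/I/I/M on L0; bus BusRdX; mem=0
  op5 P3: load  L3 → S/I/O/S on L3; bus BusRd; mem=0
  op6 P1: load  L1 → I/E/I/I on L1; bus BusRd; mem=10
  op7 P3: store L0 := 10 → I/I/I/M on L0; bus (none); mem=0
  op8 P0: load  L3 → S/I/O/S on L3; bus (none); mem=0
  op9 P0: store L0 := 89 → M/I/I/I on L0; bus BusRdX Flush; mem=10
  op10 P1: load  L2 → I/S/O/I on L2; bus BusRd; mem=70
  op11 P3: store L0 := 36 → I/I/I/M on L0; bus BusRdX Flush; mem=89
  op12 P0: load  L0 → S/I/I/O on L0; bus BusRd; mem=89
  op13 P2: store L3 := 70 → I/I/M/I on L3; bus BusUpgr; mem=0
  op14 P0: store L1 := 12 → M/I/I/I on L1; bus BusRdX; mem=10
  op15 P0: load  L3 → S/I/O/I on L3; bus BusRd; mem=0

memory[L0] = 89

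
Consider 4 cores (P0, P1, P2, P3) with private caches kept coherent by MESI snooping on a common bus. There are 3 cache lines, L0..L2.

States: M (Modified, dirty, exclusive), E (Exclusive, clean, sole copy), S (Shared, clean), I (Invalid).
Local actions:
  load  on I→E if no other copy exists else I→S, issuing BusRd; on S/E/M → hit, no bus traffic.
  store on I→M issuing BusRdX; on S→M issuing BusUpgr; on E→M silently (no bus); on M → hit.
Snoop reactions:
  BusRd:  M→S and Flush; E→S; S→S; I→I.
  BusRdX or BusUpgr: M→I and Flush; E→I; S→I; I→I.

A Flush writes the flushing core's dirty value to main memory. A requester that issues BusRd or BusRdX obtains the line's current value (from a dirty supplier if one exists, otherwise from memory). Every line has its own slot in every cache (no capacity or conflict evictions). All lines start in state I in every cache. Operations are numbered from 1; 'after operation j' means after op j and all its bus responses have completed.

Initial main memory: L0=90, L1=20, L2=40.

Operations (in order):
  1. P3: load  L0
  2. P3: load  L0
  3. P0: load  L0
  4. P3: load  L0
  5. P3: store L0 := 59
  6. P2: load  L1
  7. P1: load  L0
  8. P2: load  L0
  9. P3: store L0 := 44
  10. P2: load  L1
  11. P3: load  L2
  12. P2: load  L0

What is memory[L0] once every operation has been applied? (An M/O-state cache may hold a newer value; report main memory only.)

1. P3: load  L0  bus=[BusRd]  L0: P0=I P1=I P2=I P3=E  mem[L0]=90
2. P3: load  L0  bus=[-]  L0: P0=I P1=I P2=I P3=E  mem[L0]=90
3. P0: load  L0  bus=[BusRd]  L0: P0=S P1=I P2=I P3=S  mem[L0]=90
4. P3: load  L0  bus=[-]  L0: P0=S P1=I P2=I P3=S  mem[L0]=90
5. P3: store L0 := 59  bus=[BusUpgr]  L0: P0=I P1=I P2=I P3=M  mem[L0]=90
6. P2: load  L1  bus=[BusRd]  L1: P0=I P1=I P2=E P3=I  mem[L1]=20
7. P1: load  L0  bus=[BusRd,Flush]  L0: P0=I P1=S P2=I P3=S  mem[L0]=59
8. P2: load  L0  bus=[BusRd]  L0: P0=I P1=S P2=S P3=S  mem[L0]=59
9. P3: store L0 := 44  bus=[BusUpgr]  L0: P0=I P1=I P2=I P3=M  mem[L0]=59
10. P2: load  L1  bus=[-]  L1: P0=I P1=I P2=E P3=I  mem[L1]=20
11. P3: load  L2  bus=[BusRd]  L2: P0=I P1=I P2=I P3=E  mem[L2]=40
12. P2: load  L0  bus=[BusRd,Flush]  L0: P0=I P1=I P2=S P3=S  mem[L0]=44

memory[L0] = 44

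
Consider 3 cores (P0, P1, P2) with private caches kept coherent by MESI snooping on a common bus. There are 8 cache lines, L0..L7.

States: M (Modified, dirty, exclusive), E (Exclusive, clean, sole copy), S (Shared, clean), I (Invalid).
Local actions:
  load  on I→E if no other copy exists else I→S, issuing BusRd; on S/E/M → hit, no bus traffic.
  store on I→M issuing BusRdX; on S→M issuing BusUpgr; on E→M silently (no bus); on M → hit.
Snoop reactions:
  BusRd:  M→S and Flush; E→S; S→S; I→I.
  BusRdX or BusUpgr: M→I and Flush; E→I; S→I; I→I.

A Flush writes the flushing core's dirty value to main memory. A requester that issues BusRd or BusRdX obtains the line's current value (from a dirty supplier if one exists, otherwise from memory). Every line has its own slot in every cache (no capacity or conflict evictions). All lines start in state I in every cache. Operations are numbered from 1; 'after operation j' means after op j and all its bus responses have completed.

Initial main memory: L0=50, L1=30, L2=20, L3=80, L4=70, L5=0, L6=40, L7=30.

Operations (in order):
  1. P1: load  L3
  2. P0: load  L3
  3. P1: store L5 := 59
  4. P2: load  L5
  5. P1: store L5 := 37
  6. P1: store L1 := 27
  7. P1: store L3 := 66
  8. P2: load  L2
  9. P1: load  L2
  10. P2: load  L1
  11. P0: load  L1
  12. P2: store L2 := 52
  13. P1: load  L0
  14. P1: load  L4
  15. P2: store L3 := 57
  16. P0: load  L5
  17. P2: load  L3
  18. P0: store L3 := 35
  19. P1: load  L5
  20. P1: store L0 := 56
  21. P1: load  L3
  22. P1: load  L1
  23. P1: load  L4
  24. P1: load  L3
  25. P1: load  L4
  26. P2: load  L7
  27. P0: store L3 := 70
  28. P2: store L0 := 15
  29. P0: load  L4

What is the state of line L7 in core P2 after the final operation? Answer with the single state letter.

  op1 P1: load  L3 → I/E/I on L3; bus BusRd; mem=80
  op2 P0: load  L3 → S/S/I on L3; bus BusRd; mem=80
  op3 P1: store L5 := 59 → I/M/I on L5; bus BusRdX; mem=0
  op4 P2: load  L5 → I/S/S on L5; bus BusRd Flush; mem=59
  op5 P1: store L5 := 37 → I/M/I on L5; bus BusUpgr; mem=59
  op6 P1: store L1 := 27 → I/M/I on L1; bus BusRdX; mem=30
  op7 P1: store L3 := 66 → I/M/I on L3; bus BusUpgr; mem=80
  op8 P2: load  L2 → I/I/E on L2; bus BusRd; mem=20
  op9 P1: load  L2 → I/S/S on L2; bus BusRd; mem=20
  op10 P2: load  L1 → I/S/S on L1; bus BusRd Flush; mem=27
  op11 P0: load  L1 → S/S/S on L1; bus BusRd; mem=27
  op12 P2: store L2 := 52 → I/I/M on L2; bus BusUpgr; mem=20
  op13 P1: load  L0 → I/E/I on L0; bus BusRd; mem=50
  op14 P1: load  L4 → I/E/I on L4; bus BusRd; mem=70
  op15 P2: store L3 := 57 → I/I/M on L3; bus BusRdX Flush; mem=66
  op16 P0: load  L5 → S/S/I on L5; bus BusRd Flush; mem=37
  op17 P2: load  L3 → I/I/M on L3; bus (none); mem=66
  op18 P0: store L3 := 35 → M/I/I on L3; bus BusRdX Flush; mem=57
  op19 P1: load  L5 → S/S/I on L5; bus (none); mem=37
  op20 P1: store L0 := 56 → I/M/I on L0; bus (none); mem=50
  op21 P1: load  L3 → S/S/I on L3; bus BusRd Flush; mem=35
  op22 P1: load  L1 → S/S/S on L1; bus (none); mem=27
  op23 P1: load  L4 → I/E/I on L4; bus (none); mem=70
  op24 P1: load  L3 → S/S/I on L3; bus (none); mem=35
  op25 P1: load  L4 → I/E/I on L4; bus (none); mem=70
  op26 P2: load  L7 → I/I/E on L7; bus BusRd; mem=30
  op27 P0: store L3 := 70 → M/I/I on L3; bus BusUpgr; mem=35
  op28 P2: store L0 := 15 → I/I/M on L0; bus BusRdX Flush; mem=56
  op29 P0: load  L4 → S/S/I on L4; bus BusRd; mem=70

state = E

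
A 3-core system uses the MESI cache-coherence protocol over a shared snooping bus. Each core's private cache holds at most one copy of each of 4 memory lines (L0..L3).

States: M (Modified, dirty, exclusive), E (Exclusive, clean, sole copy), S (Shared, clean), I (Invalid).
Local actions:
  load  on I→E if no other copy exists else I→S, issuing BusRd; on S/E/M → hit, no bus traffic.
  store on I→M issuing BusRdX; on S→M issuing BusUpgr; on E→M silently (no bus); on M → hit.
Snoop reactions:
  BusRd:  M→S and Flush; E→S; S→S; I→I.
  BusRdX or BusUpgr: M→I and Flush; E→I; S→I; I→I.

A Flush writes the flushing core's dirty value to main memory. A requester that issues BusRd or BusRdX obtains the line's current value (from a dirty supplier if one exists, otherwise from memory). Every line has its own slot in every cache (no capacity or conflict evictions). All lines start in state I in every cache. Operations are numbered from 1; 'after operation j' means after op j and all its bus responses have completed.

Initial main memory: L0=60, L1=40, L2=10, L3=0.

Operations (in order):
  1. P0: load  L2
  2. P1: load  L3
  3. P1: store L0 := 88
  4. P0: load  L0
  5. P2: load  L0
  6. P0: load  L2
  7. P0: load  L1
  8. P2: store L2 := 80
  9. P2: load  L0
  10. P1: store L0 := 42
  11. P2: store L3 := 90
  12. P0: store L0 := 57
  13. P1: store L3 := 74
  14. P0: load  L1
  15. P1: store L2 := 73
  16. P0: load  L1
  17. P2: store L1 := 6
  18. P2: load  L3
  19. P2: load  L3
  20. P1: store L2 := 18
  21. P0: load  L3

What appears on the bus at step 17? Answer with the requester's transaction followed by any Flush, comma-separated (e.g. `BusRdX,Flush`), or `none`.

bus = BusRdX

step 1: P0: load  L2  ⟶  EII  (L2)  txn=BusRd  M[L2]=10
step 2: P1: load  L3  ⟶  IEI  (L3)  txn=BusRd  M[L3]=0
step 3: P1: store L0 := 88  ⟶  IMI  (L0)  txn=BusRdX  M[L0]=60
step 4: P0: load  L0  ⟶  SSI  (L0)  txn=BusRd+Flush  M[L0]=88
step 5: P2: load  L0  ⟶  SSS  (L0)  txn=BusRd  M[L0]=88
step 6: P0: load  L2  ⟶  EII  (L2)  txn=∅  M[L2]=10
step 7: P0: load  L1  ⟶  EII  (L1)  txn=BusRd  M[L1]=40
step 8: P2: store L2 := 80  ⟶  IIM  (L2)  txn=BusRdX  M[L2]=10
step 9: P2: load  L0  ⟶  SSS  (L0)  txn=∅  M[L0]=88
step 10: P1: store L0 := 42  ⟶  IMI  (L0)  txn=BusUpgr  M[L0]=88
step 11: P2: store L3 := 90  ⟶  IIM  (L3)  txn=BusRdX  M[L3]=0
step 12: P0: store L0 := 57  ⟶  MII  (L0)  txn=BusRdX+Flush  M[L0]=42
step 13: P1: store L3 := 74  ⟶  IMI  (L3)  txn=BusRdX+Flush  M[L3]=90
step 14: P0: load  L1  ⟶  EII  (L1)  txn=∅  M[L1]=40
step 15: P1: store L2 := 73  ⟶  IMI  (L2)  txn=BusRdX+Flush  M[L2]=80
step 16: P0: load  L1  ⟶  EII  (L1)  txn=∅  M[L1]=40
step 17: P2: store L1 := 6  ⟶  IIM  (L1)  txn=BusRdX  M[L1]=40
step 18: P2: load  L3  ⟶  ISS  (L3)  txn=BusRd+Flush  M[L3]=74
step 19: P2: load  L3  ⟶  ISS  (L3)  txn=∅  M[L3]=74
step 20: P1: store L2 := 18  ⟶  IMI  (L2)  txn=∅  M[L2]=80
step 21: P0: load  L3  ⟶  SSS  (L3)  txn=BusRd  M[L3]=74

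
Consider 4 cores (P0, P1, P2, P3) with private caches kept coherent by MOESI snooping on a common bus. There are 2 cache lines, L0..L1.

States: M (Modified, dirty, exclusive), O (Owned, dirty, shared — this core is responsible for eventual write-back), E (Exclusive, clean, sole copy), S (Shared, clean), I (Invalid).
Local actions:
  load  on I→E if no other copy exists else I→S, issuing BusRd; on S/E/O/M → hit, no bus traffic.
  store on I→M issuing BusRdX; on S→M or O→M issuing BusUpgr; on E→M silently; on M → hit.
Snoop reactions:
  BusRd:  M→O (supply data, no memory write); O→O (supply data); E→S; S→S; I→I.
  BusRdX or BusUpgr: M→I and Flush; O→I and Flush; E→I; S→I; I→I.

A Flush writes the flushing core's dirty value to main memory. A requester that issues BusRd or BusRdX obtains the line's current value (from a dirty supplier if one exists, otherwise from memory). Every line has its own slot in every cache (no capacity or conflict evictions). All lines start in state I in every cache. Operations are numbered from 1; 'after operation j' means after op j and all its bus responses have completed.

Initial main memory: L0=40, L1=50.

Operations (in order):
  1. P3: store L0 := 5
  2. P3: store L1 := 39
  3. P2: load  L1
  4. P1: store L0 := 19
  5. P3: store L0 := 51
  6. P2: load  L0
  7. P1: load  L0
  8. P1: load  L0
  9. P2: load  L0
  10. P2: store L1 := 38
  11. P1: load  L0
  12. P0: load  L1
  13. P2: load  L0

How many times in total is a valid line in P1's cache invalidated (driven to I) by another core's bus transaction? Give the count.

invalidations = 1

[1] P3: store L0 := 5 | P0:I, P1:I, P2:I, P3:M(5) | bus: BusRdX
[2] P3: store L1 := 39 | P0:I, P1:I, P2:I, P3:M(39) | bus: BusRdX
[3] P2: load  L1 | P0:I, P1:I, P2:S(39), P3:O(39) | bus: BusRd
[4] P1: store L0 := 19 | P0:I, P1:M(19), P2:I, P3:I | bus: BusRdX,Flush
[5] P3: store L0 := 51 | P0:I, P1:I, P2:I, P3:M(51) | bus: BusRdX,Flush
[6] P2: load  L0 | P0:I, P1:I, P2:S(51), P3:O(51) | bus: BusRd
[7] P1: load  L0 | P0:I, P1:S(51), P2:S(51), P3:O(51) | bus: BusRd
[8] P1: load  L0 | P0:I, P1:S(51), P2:S(51), P3:O(51) | bus: none
[9] P2: load  L0 | P0:I, P1:S(51), P2:S(51), P3:O(51) | bus: none
[10] P2: store L1 := 38 | P0:I, P1:I, P2:M(38), P3:I | bus: BusUpgr,Flush
[11] P1: load  L0 | P0:I, P1:S(51), P2:S(51), P3:O(51) | bus: none
[12] P0: load  L1 | P0:S(38), P1:I, P2:O(38), P3:I | bus: BusRd
[13] P2: load  L0 | P0:I, P1:S(51), P2:S(51), P3:O(51) | bus: none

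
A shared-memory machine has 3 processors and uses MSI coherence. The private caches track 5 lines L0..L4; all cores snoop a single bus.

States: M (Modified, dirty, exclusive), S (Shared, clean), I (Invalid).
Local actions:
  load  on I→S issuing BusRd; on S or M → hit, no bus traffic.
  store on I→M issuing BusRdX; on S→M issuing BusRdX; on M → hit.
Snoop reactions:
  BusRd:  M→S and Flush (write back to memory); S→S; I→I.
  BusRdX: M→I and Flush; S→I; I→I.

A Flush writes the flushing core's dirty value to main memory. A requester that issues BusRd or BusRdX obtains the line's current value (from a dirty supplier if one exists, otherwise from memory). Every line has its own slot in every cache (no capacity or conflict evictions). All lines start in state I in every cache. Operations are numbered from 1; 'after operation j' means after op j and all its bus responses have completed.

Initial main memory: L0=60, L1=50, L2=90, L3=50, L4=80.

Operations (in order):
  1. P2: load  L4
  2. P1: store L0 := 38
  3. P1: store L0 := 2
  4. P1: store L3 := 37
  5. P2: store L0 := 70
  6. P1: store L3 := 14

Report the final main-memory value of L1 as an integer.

[1] P2: load  L4 | P0:I, P1:I, P2:S(80) | bus: BusRd
[2] P1: store L0 := 38 | P0:I, P1:M(38), P2:I | bus: BusRdX
[3] P1: store L0 := 2 | P0:I, P1:M(2), P2:I | bus: none
[4] P1: store L3 := 37 | P0:I, P1:M(37), P2:I | bus: BusRdX
[5] P2: store L0 := 70 | P0:I, P1:I, P2:M(70) | bus: BusRdX,Flush
[6] P1: store L3 := 14 | P0:I, P1:M(14), P2:I | bus: none

memory[L1] = 50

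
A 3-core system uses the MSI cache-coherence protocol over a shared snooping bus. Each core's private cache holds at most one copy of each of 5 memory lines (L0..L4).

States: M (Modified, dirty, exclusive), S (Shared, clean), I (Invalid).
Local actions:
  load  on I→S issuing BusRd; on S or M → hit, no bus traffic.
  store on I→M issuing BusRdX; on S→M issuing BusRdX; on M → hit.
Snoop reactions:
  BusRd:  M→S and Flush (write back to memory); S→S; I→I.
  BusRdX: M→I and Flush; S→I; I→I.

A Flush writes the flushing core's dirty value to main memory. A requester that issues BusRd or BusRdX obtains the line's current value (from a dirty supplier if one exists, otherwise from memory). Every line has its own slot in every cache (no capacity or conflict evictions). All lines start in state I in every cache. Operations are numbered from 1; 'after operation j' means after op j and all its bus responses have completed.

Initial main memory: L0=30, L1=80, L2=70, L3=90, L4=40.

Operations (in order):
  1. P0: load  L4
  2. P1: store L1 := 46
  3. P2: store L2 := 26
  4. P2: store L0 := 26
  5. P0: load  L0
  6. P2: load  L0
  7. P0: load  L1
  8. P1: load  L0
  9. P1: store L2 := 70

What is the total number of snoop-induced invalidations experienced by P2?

invalidations = 1

step 1: P0: load  L4  ⟶  SII  (L4)  txn=BusRd  M[L4]=40
step 2: P1: store L1 := 46  ⟶  IMI  (L1)  txn=BusRdX  M[L1]=80
step 3: P2: store L2 := 26  ⟶  IIM  (L2)  txn=BusRdX  M[L2]=70
step 4: P2: store L0 := 26  ⟶  IIM  (L0)  txn=BusRdX  M[L0]=30
step 5: P0: load  L0  ⟶  SIS  (L0)  txn=BusRd+Flush  M[L0]=26
step 6: P2: load  L0  ⟶  SIS  (L0)  txn=∅  M[L0]=26
step 7: P0: load  L1  ⟶  SSI  (L1)  txn=BusRd+Flush  M[L1]=46
step 8: P1: load  L0  ⟶  SSS  (L0)  txn=BusRd  M[L0]=26
step 9: P1: store L2 := 70  ⟶  IMI  (L2)  txn=BusRdX+Flush  M[L2]=26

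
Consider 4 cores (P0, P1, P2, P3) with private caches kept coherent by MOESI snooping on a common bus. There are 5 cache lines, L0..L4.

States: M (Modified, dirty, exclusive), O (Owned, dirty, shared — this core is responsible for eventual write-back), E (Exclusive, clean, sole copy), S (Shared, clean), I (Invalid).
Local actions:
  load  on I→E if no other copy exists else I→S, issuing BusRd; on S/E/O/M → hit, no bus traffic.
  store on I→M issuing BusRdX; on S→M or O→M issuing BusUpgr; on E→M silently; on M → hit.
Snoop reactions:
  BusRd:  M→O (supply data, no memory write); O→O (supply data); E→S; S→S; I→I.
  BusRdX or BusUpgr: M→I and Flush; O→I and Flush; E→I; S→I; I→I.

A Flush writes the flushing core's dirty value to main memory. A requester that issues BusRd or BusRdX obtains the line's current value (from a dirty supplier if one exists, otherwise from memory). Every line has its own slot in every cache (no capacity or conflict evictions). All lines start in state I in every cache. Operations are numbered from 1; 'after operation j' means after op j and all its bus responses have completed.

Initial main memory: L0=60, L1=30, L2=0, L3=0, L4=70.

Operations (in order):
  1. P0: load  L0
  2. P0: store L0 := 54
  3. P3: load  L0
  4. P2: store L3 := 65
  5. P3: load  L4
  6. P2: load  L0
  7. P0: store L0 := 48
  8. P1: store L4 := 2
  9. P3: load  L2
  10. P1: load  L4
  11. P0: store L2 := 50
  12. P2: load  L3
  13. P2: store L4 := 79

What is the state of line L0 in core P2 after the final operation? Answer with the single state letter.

step 1: P0: load  L0  ⟶  EIII  (L0)  txn=BusRd  M[L0]=60
step 2: P0: store L0 := 54  ⟶  MIII  (L0)  txn=∅  M[L0]=60
step 3: P3: load  L0  ⟶  OIIS  (L0)  txn=BusRd  M[L0]=60
step 4: P2: store L3 := 65  ⟶  IIMI  (L3)  txn=BusRdX  M[L3]=0
step 5: P3: load  L4  ⟶  IIIE  (L4)  txn=BusRd  M[L4]=70
step 6: P2: load  L0  ⟶  OISS  (L0)  txn=BusRd  M[L0]=60
step 7: P0: store L0 := 48  ⟶  MIII  (L0)  txn=BusUpgr  M[L0]=60
step 8: P1: store L4 := 2  ⟶  IMII  (L4)  txn=BusRdX  M[L4]=70
step 9: P3: load  L2  ⟶  IIIE  (L2)  txn=BusRd  M[L2]=0
step 10: P1: load  L4  ⟶  IMII  (L4)  txn=∅  M[L4]=70
step 11: P0: store L2 := 50  ⟶  MIII  (L2)  txn=BusRdX  M[L2]=0
step 12: P2: load  L3  ⟶  IIMI  (L3)  txn=∅  M[L3]=0
step 13: P2: store L4 := 79  ⟶  IIMI  (L4)  txn=BusRdX+Flush  M[L4]=2

state = I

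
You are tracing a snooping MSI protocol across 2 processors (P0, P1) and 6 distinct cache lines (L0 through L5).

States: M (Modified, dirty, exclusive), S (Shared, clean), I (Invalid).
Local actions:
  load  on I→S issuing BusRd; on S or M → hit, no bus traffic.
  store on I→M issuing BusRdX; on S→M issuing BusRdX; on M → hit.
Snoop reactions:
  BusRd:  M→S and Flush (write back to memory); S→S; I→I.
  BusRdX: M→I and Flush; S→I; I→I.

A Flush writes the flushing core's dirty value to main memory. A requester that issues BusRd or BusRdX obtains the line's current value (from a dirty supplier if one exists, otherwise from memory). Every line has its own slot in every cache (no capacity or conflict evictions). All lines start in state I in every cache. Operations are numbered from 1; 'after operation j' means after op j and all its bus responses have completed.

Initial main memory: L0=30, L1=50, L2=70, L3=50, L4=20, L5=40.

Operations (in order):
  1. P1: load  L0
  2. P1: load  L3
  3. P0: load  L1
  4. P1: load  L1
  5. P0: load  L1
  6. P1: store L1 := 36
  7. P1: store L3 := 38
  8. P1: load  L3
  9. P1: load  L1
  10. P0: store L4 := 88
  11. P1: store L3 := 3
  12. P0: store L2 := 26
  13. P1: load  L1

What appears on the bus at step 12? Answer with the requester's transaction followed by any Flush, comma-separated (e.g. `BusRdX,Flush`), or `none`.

[1] P1: load  L0 | P0:I, P1:S(30) | bus: BusRd
[2] P1: load  L3 | P0:I, P1:S(50) | bus: BusRd
[3] P0: load  L1 | P0:S(50), P1:I | bus: BusRd
[4] P1: load  L1 | P0:S(50), P1:S(50) | bus: BusRd
[5] P0: load  L1 | P0:S(50), P1:S(50) | bus: none
[6] P1: store L1 := 36 | P0:I, P1:M(36) | bus: BusRdX
[7] P1: store L3 := 38 | P0:I, P1:M(38) | bus: BusRdX
[8] P1: load  L3 | P0:I, P1:M(38) | bus: none
[9] P1: load  L1 | P0:I, P1:M(36) | bus: none
[10] P0: store L4 := 88 | P0:M(88), P1:I | bus: BusRdX
[11] P1: store L3 := 3 | P0:I, P1:M(3) | bus: none
[12] P0: store L2 := 26 | P0:M(26), P1:I | bus: BusRdX
[13] P1: load  L1 | P0:I, P1:M(36) | bus: none

bus = BusRdX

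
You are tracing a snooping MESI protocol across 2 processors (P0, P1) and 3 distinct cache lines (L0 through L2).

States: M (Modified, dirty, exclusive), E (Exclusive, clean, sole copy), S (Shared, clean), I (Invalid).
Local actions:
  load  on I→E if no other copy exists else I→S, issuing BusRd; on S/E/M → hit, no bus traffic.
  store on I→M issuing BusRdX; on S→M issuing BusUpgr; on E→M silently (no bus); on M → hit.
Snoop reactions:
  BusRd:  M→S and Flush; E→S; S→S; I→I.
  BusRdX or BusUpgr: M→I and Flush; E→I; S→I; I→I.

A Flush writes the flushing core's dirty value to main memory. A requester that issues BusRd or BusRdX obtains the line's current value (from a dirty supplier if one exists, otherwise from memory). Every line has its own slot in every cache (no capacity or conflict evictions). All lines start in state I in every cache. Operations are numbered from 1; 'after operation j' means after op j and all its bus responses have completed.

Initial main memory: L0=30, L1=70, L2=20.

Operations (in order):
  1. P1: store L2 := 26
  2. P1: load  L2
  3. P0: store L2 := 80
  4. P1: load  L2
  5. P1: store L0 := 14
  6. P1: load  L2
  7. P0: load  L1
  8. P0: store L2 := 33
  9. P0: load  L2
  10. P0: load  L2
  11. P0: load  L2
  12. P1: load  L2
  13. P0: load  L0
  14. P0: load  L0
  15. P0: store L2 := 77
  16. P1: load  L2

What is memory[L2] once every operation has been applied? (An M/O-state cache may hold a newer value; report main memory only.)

1. P1: store L2 := 26  bus=[BusRdX]  L2: P0=I P1=M  mem[L2]=20
2. P1: load  L2  bus=[-]  L2: P0=I P1=M  mem[L2]=20
3. P0: store L2 := 80  bus=[BusRdX,Flush]  L2: P0=M P1=I  mem[L2]=26
4. P1: load  L2  bus=[BusRd,Flush]  L2: P0=S P1=S  mem[L2]=80
5. P1: store L0 := 14  bus=[BusRdX]  L0: P0=I P1=M  mem[L0]=30
6. P1: load  L2  bus=[-]  L2: P0=S P1=S  mem[L2]=80
7. P0: load  L1  bus=[BusRd]  L1: P0=E P1=I  mem[L1]=70
8. P0: store L2 := 33  bus=[BusUpgr]  L2: P0=M P1=I  mem[L2]=80
9. P0: load  L2  bus=[-]  L2: P0=M P1=I  mem[L2]=80
10. P0: load  L2  bus=[-]  L2: P0=M P1=I  mem[L2]=80
11. P0: load  L2  bus=[-]  L2: P0=M P1=I  mem[L2]=80
12. P1: load  L2  bus=[BusRd,Flush]  L2: P0=S P1=S  mem[L2]=33
13. P0: load  L0  bus=[BusRd,Flush]  L0: P0=S P1=S  mem[L0]=14
14. P0: load  L0  bus=[-]  L0: P0=S P1=S  mem[L0]=14
15. P0: store L2 := 77  bus=[BusUpgr]  L2: P0=M P1=I  mem[L2]=33
16. P1: load  L2  bus=[BusRd,Flush]  L2: P0=S P1=S  mem[L2]=77

memory[L2] = 77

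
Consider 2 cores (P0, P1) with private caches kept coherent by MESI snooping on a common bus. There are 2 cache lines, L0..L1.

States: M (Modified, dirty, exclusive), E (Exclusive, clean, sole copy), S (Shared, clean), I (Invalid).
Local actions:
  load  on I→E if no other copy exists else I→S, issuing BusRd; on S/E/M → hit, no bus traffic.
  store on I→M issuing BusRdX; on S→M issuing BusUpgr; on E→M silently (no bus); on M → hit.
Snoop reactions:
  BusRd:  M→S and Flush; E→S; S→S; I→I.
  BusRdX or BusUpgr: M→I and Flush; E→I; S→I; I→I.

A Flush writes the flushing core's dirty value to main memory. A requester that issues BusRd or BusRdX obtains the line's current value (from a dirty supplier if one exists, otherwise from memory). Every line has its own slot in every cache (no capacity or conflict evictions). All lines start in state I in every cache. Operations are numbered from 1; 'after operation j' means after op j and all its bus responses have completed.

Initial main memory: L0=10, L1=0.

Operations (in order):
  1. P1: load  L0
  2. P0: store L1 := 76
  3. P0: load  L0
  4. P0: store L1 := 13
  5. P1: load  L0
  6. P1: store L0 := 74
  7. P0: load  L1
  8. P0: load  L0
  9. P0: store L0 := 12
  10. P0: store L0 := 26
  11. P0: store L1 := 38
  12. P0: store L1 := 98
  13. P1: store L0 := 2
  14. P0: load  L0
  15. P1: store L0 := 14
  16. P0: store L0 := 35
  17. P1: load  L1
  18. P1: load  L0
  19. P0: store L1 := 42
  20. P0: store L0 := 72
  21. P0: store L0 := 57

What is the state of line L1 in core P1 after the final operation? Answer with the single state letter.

state = I

[1] P1: load  L0 | P0:I, P1:E(10) | bus: BusRd
[2] P0: store L1 := 76 | P0:M(76), P1:I | bus: BusRdX
[3] P0: load  L0 | P0:S(10), P1:S(10) | bus: BusRd
[4] P0: store L1 := 13 | P0:M(13), P1:I | bus: none
[5] P1: load  L0 | P0:S(10), P1:S(10) | bus: none
[6] P1: store L0 := 74 | P0:I, P1:M(74) | bus: BusUpgr
[7] P0: load  L1 | P0:M(13), P1:I | bus: none
[8] P0: load  L0 | P0:S(74), P1:S(74) | bus: BusRd,Flush
[9] P0: store L0 := 12 | P0:M(12), P1:I | bus: BusUpgr
[10] P0: store L0 := 26 | P0:M(26), P1:I | bus: none
[11] P0: store L1 := 38 | P0:M(38), P1:I | bus: none
[12] P0: store L1 := 98 | P0:M(98), P1:I | bus: none
[13] P1: store L0 := 2 | P0:I, P1:M(2) | bus: BusRdX,Flush
[14] P0: load  L0 | P0:S(2), P1:S(2) | bus: BusRd,Flush
[15] P1: store L0 := 14 | P0:I, P1:M(14) | bus: BusUpgr
[16] P0: store L0 := 35 | P0:M(35), P1:I | bus: BusRdX,Flush
[17] P1: load  L1 | P0:S(98), P1:S(98) | bus: BusRd,Flush
[18] P1: load  L0 | P0:S(35), P1:S(35) | bus: BusRd,Flush
[19] P0: store L1 := 42 | P0:M(42), P1:I | bus: BusUpgr
[20] P0: store L0 := 72 | P0:M(72), P1:I | bus: BusUpgr
[21] P0: store L0 := 57 | P0:M(57), P1:I | bus: none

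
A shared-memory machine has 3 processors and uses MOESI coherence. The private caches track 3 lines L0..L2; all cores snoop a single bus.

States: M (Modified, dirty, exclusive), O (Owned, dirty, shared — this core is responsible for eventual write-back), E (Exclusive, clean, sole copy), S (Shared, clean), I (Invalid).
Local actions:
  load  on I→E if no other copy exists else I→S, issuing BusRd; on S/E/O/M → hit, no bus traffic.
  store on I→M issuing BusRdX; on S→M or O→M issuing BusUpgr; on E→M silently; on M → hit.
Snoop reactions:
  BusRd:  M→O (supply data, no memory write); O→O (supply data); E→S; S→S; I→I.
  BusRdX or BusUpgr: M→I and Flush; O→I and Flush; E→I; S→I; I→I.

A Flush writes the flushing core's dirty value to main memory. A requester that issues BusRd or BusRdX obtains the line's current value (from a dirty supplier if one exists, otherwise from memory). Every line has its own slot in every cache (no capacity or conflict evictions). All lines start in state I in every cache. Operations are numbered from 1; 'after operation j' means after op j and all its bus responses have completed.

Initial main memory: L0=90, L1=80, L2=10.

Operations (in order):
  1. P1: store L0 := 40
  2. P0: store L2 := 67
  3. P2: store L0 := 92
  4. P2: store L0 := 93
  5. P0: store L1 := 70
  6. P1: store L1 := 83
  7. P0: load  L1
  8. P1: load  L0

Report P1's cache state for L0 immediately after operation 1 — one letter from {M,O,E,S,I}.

state = M

  op1 P1: store L0 := 40 → I/M/I on L0; bus BusRdX; mem=90
  op2 P0: store L2 := 67 → M/I/I on L2; bus BusRdX; mem=10
  op3 P2: store L0 := 92 → I/I/M on L0; bus BusRdX Flush; mem=40
  op4 P2: store L0 := 93 → I/I/M on L0; bus (none); mem=40
  op5 P0: store L1 := 70 → M/I/I on L1; bus BusRdX; mem=80
  op6 P1: store L1 := 83 → I/M/I on L1; bus BusRdX Flush; mem=70
  op7 P0: load  L1 → S/O/I on L1; bus BusRd; mem=70
  op8 P1: load  L0 → I/S/O on L0; bus BusRd; mem=40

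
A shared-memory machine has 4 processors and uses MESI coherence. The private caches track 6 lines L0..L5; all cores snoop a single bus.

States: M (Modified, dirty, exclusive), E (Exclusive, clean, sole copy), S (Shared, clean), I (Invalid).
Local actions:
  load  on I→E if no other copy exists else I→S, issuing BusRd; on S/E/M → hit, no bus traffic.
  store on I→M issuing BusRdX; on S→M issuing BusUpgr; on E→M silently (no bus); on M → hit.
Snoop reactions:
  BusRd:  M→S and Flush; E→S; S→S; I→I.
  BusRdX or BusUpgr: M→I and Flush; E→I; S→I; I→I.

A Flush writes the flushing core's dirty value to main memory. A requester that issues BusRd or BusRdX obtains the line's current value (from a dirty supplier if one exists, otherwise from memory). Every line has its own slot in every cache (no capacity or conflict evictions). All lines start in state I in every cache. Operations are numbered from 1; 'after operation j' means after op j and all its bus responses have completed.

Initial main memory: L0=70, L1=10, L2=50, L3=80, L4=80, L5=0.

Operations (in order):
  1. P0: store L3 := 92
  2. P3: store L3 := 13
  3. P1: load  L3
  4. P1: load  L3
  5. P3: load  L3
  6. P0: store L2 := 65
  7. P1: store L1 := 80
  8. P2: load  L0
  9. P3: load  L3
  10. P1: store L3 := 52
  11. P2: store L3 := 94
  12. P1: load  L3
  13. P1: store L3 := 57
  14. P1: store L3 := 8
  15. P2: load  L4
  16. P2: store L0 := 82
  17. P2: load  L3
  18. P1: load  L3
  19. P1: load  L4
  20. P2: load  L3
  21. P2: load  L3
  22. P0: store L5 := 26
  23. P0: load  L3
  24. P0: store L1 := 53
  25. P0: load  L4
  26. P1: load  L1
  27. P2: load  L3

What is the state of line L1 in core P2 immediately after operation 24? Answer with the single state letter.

1. P0: store L3 := 92  bus=[BusRdX]  L3: P0=M P1=I P2=I P3=I  mem[L3]=80
2. P3: store L3 := 13  bus=[BusRdX,Flush]  L3: P0=I P1=I P2=I P3=M  mem[L3]=92
3. P1: load  L3  bus=[BusRd,Flush]  L3: P0=I P1=S P2=I P3=S  mem[L3]=13
4. P1: load  L3  bus=[-]  L3: P0=I P1=S P2=I P3=S  mem[L3]=13
5. P3: load  L3  bus=[-]  L3: P0=I P1=S P2=I P3=S  mem[L3]=13
6. P0: store L2 := 65  bus=[BusRdX]  L2: P0=M P1=I P2=I P3=I  mem[L2]=50
7. P1: store L1 := 80  bus=[BusRdX]  L1: P0=I P1=M P2=I P3=I  mem[L1]=10
8. P2: load  L0  bus=[BusRd]  L0: P0=I P1=I P2=E P3=I  mem[L0]=70
9. P3: load  L3  bus=[-]  L3: P0=I P1=S P2=I P3=S  mem[L3]=13
10. P1: store L3 := 52  bus=[BusUpgr]  L3: P0=I P1=M P2=I P3=I  mem[L3]=13
11. P2: store L3 := 94  bus=[BusRdX,Flush]  L3: P0=I P1=I P2=M P3=I  mem[L3]=52
12. P1: load  L3  bus=[BusRd,Flush]  L3: P0=I P1=S P2=S P3=I  mem[L3]=94
13. P1: store L3 := 57  bus=[BusUpgr]  L3: P0=I P1=M P2=I P3=I  mem[L3]=94
14. P1: store L3 := 8  bus=[-]  L3: P0=I P1=M P2=I P3=I  mem[L3]=94
15. P2: load  L4  bus=[BusRd]  L4: P0=I P1=I P2=E P3=I  mem[L4]=80
16. P2: store L0 := 82  bus=[-]  L0: P0=I P1=I P2=M P3=I  mem[L0]=70
17. P2: load  L3  bus=[BusRd,Flush]  L3: P0=I P1=S P2=S P3=I  mem[L3]=8
18. P1: load  L3  bus=[-]  L3: P0=I P1=S P2=S P3=I  mem[L3]=8
19. P1: load  L4  bus=[BusRd]  L4: P0=I P1=S P2=S P3=I  mem[L4]=80
20. P2: load  L3  bus=[-]  L3: P0=I P1=S P2=S P3=I  mem[L3]=8
21. P2: load  L3  bus=[-]  L3: P0=I P1=S P2=S P3=I  mem[L3]=8
22. P0: store L5 := 26  bus=[BusRdX]  L5: P0=M P1=I P2=I P3=I  mem[L5]=0
23. P0: load  L3  bus=[BusRd]  L3: P0=S P1=S P2=S P3=I  mem[L3]=8
24. P0: store L1 := 53  bus=[BusRdX,Flush]  L1: P0=M P1=I P2=I P3=I  mem[L1]=80
25. P0: load  L4  bus=[BusRd]  L4: P0=S P1=S P2=S P3=I  mem[L4]=80
26. P1: load  L1  bus=[BusRd,Flush]  L1: P0=S P1=S P2=I P3=I  mem[L1]=53
27. P2: load  L3  bus=[-]  L3: P0=S P1=S P2=S P3=I  mem[L3]=8

state = I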